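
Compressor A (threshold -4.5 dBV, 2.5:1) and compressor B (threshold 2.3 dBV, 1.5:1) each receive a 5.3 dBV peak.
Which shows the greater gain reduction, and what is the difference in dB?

A: 9.8 dB over, compressed to 3.92 dB over, so 5.88 dB of GR.
B: 3 dB over, compressed to 2 dB over, so 1 dB of GR.
A reduces 4.88 dB more.

A, by 4.88 dB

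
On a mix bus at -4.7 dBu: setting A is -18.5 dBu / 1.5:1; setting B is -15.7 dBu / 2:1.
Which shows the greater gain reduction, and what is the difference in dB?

B, by 0.9 dB

A: 13.8 dB over, compressed to 9.2 dB over, so 4.6 dB of GR.
B: 11 dB over, compressed to 5.5 dB over, so 5.5 dB of GR.
Difference: 0.9 dB in favour of B.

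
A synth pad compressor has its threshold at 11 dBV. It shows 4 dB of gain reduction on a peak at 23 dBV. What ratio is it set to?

Input overshoot = 23 − 11 = 12 dB.
Output overshoot = 12 − 4 = 8 dB.
Ratio = input overshoot / output overshoot = 12 / 8 = 1.5.

1.5:1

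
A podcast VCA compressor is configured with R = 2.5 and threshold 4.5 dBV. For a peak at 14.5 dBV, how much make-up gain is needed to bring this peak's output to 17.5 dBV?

The peak compresses to 4.5 + 10/2.5 = 8.5 dBV.
To reach 17.5 dBV requires 17.5 − 8.5 = 9 dB of make-up.

9 dB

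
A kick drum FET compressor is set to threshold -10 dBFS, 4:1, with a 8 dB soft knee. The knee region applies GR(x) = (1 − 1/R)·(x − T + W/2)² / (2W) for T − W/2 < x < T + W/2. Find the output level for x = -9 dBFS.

-10.171875 dBFS

x − T + W/2 = -9 − (-10) + 4 = 5.
GR = (1 − 1/4) × 5² / 16 = 0.75 × 25 / 16 = 1.171875 dB.
Output = -9 − 1.171875 = -10.171875 dBFS.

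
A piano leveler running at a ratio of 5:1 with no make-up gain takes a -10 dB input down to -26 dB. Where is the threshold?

Input is 20 dB above T (since output overshoot × R = input overshoot: (-26 − T)·5 = -10 − T gives T = -30 dB).
Check: -30 + (-10 − (-30))/5 = -30 + 4 = -26 dB. ✓

-30 dB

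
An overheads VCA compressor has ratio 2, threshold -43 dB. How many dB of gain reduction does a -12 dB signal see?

15.5 dB

-12 dB exceeds the threshold by 31 dB.
At 2:1, output sits 31/2 = 15.5 dB above threshold.
Gain reduction = 31 − 15.5 = 15.5 dB.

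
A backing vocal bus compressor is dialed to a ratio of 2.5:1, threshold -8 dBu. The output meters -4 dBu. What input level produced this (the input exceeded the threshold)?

The compressed level sits -4 − (-8) = 4 dB over threshold.
Input overshoot = R × output overshoot = 10 dB → input = -8 + 10 = 2 dBu.

2 dBu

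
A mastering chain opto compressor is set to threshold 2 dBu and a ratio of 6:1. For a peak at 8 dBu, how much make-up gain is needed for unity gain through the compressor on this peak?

5 dB

The peak compresses to 2 + 6/6 = 3 dBu.
To reach 8 dBu requires 8 − 3 = 5 dB of make-up.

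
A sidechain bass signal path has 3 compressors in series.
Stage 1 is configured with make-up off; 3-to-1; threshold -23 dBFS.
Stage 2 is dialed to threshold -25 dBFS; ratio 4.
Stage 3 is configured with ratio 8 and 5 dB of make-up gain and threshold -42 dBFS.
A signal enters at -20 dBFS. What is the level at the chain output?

-34.78125 dBFS

Stage 1: 3 dB above -23 dBFS, reduced 3:1 to 1 dB above → -22 dBFS.
Stage 2: overshoot 3 dB → 3/4 = 0.75 dB → -24.25 dBFS.
Stage 3: 17.75 dB above -42 dBFS, reduced 8:1 to 2.21875 dB above → -39.78125 dBFS; +5 dB make-up → -34.78125 dBFS.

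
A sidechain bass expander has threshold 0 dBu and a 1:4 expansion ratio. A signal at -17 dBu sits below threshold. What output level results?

The input is 17 dB below the 0 dBu threshold.
A 1:4 expander multiplies undershoot by 4: 17 × 4 = 68 dB below threshold.
Output = 0 − 68 = -68 dBu.

-68 dBu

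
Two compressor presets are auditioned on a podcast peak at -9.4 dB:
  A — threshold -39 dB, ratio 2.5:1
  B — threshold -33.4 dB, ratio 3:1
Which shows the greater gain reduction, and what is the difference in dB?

A, by 1.76 dB

A: 29.6 dB over, compressed to 11.84 dB over, so 17.76 dB of GR.
B: 24 dB over, compressed to 8 dB over, so 16 dB of GR.
A applies 1.76 dB more gain reduction.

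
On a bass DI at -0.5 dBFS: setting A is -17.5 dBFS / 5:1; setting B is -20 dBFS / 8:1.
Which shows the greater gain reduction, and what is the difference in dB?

B, by 3.4625 dB

A: GR = 17 − 17/5 = 13.6 dB.
B: GR = 19.5 − 19.5/8 = 17.0625 dB.
Difference: 3.4625 dB in favour of B.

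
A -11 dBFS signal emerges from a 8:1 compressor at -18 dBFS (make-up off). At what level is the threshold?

Let T be the threshold. Output overshoot = (input overshoot)/R, so -18 − T = (-11 − T)/8.
8·(-18 − T) = -11 − T → 7·T = -144 − (-11) = -133.
T = -133/7 = -19 dBFS.

-19 dBFS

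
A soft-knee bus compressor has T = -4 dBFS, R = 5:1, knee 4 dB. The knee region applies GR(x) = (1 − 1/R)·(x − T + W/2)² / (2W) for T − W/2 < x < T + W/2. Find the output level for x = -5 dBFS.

-5.1 dBFS

x − T + W/2 = -5 − (-4) + 2 = 1.
GR = (1 − 1/5) × 1² / 8 = 0.8 × 1 / 8 = 0.1 dB.
Output = -5 − 0.1 = -5.1 dBFS.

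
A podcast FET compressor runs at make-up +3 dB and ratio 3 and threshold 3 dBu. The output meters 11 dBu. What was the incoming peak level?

18 dBu

Before make-up, the level was 11 − 3 = 8 dBu.
That's 5 dB above the 3 dBu threshold.
Before 3:1 compression the overshoot was 5 × 3 = 15 dB, so input = 3 + 15 = 18 dBu.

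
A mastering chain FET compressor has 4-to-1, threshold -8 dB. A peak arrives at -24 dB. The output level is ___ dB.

-24 dB

-24 dB is 16 dB below the -8 dB threshold, so no gain reduction is applied.
Output = input = -24 dB.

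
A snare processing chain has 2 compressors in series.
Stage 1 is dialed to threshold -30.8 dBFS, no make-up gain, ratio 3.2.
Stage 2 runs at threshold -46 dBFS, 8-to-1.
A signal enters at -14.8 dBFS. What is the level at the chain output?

Stage 1: 16 dB above -30.8 dBFS, reduced 3.2:1 to 5 dB above → -25.8 dBFS.
Stage 2: 20.2 dB above -46 dBFS, reduced 8:1 to 2.525 dB above → -43.475 dBFS.

-43.475 dBFS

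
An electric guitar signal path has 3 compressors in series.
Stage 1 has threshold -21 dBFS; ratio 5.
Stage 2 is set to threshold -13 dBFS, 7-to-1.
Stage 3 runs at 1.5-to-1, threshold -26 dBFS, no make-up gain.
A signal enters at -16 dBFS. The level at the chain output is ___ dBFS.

Stage 1: 5 dB above -21 dBFS, reduced 5:1 to 1 dB above → -20 dBFS.
Stage 2: below threshold (-20 ≤ -13); passes unchanged; output -20 dBFS.
Stage 3: 6 dB above -26 dBFS, reduced 1.5:1 to 4 dB above → -22 dBFS.

-22 dBFS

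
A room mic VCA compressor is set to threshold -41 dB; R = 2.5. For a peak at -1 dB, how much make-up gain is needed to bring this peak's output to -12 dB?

Without make-up, output = threshold + overshoot/2.5 = -41 + 16 = -25 dB.
Gap to target: 13 dB.

13 dB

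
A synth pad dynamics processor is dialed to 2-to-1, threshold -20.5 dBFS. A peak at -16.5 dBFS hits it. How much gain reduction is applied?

2 dB

-16.5 dBFS exceeds the threshold by 4 dB.
At 2:1, output sits 4/2 = 2 dB above threshold.
So the signal is attenuated by 4 − 2 = 2 dB.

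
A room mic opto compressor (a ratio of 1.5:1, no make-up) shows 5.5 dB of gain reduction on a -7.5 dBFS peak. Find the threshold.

Gain reduction = -7.5 − (-13) = 5.5 dB; output overshoot = GR / (R − 1) = 5.5 / 0.5 = 11 dB.
Threshold = output − output overshoot = -13 − 11 = -24 dBFS.

-24 dBFS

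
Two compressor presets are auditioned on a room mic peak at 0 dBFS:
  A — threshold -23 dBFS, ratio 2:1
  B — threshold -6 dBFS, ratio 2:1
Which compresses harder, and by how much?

A: GR = 23 − 23/2 = 11.5 dB.
B: GR = 6 − 6/2 = 3 dB.
Difference: 8.5 dB in favour of A.

A, by 8.5 dB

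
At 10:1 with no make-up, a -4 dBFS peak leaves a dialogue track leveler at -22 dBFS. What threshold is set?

Let T be the threshold. Output overshoot = (input overshoot)/R, so -22 − T = (-4 − T)/10.
10·(-22 − T) = -4 − T → 9·T = -220 − (-4) = -216.
T = -216/9 = -24 dBFS.

-24 dBFS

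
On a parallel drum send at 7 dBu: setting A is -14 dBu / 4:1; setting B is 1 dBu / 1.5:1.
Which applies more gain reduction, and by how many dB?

A, by 13.75 dB

A: overshoot 21 dB → output overshoot 5.25 dB → GR 15.75 dB.
B: overshoot 6 dB → output overshoot 4 dB → GR 2 dB.
A applies 13.75 dB more gain reduction.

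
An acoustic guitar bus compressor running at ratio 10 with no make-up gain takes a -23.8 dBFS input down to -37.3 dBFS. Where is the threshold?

-38.8 dBFS

Let T be the threshold. Output overshoot = (input overshoot)/R, so -37.3 − T = (-23.8 − T)/10.
10·(-37.3 − T) = -23.8 − T → 9·T = -373 − (-23.8) = -349.2.
T = -349.2/9 = -38.8 dBFS.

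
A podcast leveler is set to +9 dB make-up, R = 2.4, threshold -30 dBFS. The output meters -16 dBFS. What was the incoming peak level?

-18 dBFS

Before make-up, the level was -16 − 9 = -25 dBFS.
That's 5 dB above the -30 dBFS threshold.
Before 2.4:1 compression the overshoot was 5 × 2.4 = 12 dB, so input = -30 + 12 = -18 dBFS.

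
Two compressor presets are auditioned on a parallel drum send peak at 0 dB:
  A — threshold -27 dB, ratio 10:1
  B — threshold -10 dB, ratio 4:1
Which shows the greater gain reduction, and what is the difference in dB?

A: GR = 27 − 27/10 = 24.3 dB.
B: GR = 10 − 10/4 = 7.5 dB.
A applies 16.8 dB more gain reduction.

A, by 16.8 dB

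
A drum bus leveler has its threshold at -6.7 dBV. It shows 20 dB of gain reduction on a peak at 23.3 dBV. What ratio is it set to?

3:1

Input overshoot = 23.3 − (-6.7) = 30 dB.
Output overshoot = 30 − 20 = 10 dB.
Ratio = input overshoot / output overshoot = 30 / 10 = 3.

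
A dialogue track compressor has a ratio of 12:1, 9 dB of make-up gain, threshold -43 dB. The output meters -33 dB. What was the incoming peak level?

-31 dB

Before make-up, the level was -33 − 9 = -42 dB.
That's 1 dB above the -43 dB threshold.
Undo the ratio: input overshoot = 1 × 12 = 12 dB, giving input = -31 dB.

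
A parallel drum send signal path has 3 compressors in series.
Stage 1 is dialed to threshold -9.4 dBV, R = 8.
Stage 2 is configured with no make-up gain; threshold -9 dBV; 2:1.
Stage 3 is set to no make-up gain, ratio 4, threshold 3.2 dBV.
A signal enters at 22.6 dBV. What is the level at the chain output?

Stage 1: 32 dB above -9.4 dBV, reduced 8:1 to 4 dB above → -5.4 dBV.
Stage 2: overshoot 3.6 dB → 3.6/2 = 1.8 dB → -7.2 dBV.
Stage 3: -7.2 dBV is at or below the 3.2 dBV threshold — no compression; output -7.2 dBV.

-7.2 dBV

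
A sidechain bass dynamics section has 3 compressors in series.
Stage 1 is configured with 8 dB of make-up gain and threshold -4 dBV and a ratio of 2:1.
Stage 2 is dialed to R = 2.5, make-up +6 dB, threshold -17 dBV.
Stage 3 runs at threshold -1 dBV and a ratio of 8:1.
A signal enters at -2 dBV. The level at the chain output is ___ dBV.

-2.2 dBV

Stage 1: -2 dBV is 2 dB over -4 dBV; at 2:1 that becomes 1 dB over, giving -3 dBV; +8 dB make-up → 5 dBV.
Stage 2: 5 dBV is 22 dB over -17 dBV; at 2.5:1 that becomes 8.8 dB over, giving -8.2 dBV; +6 dB make-up → -2.2 dBV.
Stage 3: -2.2 dBV is at or below the -1 dBV threshold — no compression; output -2.2 dBV.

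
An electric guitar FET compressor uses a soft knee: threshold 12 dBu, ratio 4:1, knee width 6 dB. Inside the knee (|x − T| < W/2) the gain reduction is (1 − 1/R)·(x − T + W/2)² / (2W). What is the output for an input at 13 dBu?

x − T + W/2 = 13 − 12 + 3 = 4.
GR = (1 − 1/4) × 4² / 12 = 0.75 × 16 / 12 = 1 dB.
Output = 13 − 1 = 12 dBu.

12 dBu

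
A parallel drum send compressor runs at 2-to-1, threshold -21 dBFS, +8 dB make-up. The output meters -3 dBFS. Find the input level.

Before make-up, the level was -3 − 8 = -11 dBFS.
The compressed level sits -11 − (-21) = 10 dB over threshold.
Undo the ratio: input overshoot = 10 × 2 = 20 dB, giving input = -1 dBFS.

-1 dBFS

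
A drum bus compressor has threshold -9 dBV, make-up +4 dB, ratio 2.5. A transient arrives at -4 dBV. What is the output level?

-4 dBV sits 5 dB over threshold.
The 5 dB excess becomes 2 dB after 2.5:1 reduction.
That puts the output at -7 dBV; make-up adds 4 dB, giving -3 dBV.

-3 dBV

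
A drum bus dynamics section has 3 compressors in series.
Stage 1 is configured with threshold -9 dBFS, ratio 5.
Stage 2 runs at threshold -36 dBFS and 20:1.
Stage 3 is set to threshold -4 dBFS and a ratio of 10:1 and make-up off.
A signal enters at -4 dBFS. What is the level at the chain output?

-34.6 dBFS

Stage 1: overshoot 5 dB → 5/5 = 1 dB → -8 dBFS.
Stage 2: overshoot 28 dB → 28/20 = 1.4 dB → -34.6 dBFS.
Stage 3: -34.6 dBFS is at or below the -4 dBFS threshold — no compression; output -34.6 dBFS.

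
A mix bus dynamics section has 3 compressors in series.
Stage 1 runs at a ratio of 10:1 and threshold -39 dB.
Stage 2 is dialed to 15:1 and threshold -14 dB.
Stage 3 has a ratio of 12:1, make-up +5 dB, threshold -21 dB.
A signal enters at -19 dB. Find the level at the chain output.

-32 dB

Stage 1: overshoot 20 dB → 20/10 = 2 dB → -37 dB.
Stage 2: -37 dB is at or below the -14 dB threshold — no compression; output -37 dB.
Stage 3: -37 dB is at or below the -21 dB threshold — no compression; make-up brings it to -32 dB.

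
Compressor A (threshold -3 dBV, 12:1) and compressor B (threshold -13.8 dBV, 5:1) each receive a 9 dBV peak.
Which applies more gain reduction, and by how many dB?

A: overshoot 12 dB → output overshoot 1 dB → GR 11 dB.
B: overshoot 22.8 dB → output overshoot 4.56 dB → GR 18.24 dB.
Difference: 7.24 dB in favour of B.

B, by 7.24 dB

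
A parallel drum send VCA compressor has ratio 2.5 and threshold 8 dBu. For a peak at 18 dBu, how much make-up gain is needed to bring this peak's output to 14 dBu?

Without make-up, output = threshold + overshoot/2.5 = 8 + 4 = 12 dBu.
Gap to target: 2 dB.

2 dB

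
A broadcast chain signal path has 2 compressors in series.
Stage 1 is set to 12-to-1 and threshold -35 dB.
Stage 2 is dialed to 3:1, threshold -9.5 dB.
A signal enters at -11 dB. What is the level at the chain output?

Stage 1: overshoot 24 dB → 24/12 = 2 dB → -33 dB.
Stage 2: -33 dB is at or below the -9.5 dB threshold — no compression; output -33 dB.

-33 dB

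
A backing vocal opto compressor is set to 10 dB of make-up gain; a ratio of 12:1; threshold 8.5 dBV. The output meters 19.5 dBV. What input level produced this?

20.5 dBV

Remove make-up: 19.5 − 10 = 9.5 dBV.
That's 1 dB above the 8.5 dBV threshold.
Input overshoot = R × output overshoot = 12 dB → input = 8.5 + 12 = 20.5 dBV.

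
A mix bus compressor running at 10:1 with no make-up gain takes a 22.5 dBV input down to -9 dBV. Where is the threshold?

Let T be the threshold. Output overshoot = (input overshoot)/R, so -9 − T = (22.5 − T)/10.
10·(-9 − T) = 22.5 − T → 9·T = -90 − 22.5 = -112.5.
T = -112.5/9 = -12.5 dBV.

-12.5 dBV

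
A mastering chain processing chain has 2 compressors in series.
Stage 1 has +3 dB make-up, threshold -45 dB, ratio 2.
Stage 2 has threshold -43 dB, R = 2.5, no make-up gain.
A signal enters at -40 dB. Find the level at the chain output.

-41.6 dB

Stage 1: -40 dB is 5 dB over -45 dB; at 2:1 that becomes 2.5 dB over, giving -42.5 dB; +3 dB make-up → -39.5 dB.
Stage 2: overshoot 3.5 dB → 3.5/2.5 = 1.4 dB → -41.6 dB.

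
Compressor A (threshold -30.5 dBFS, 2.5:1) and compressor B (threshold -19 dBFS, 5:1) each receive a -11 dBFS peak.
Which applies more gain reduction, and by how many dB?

A: overshoot 19.5 dB → output overshoot 7.8 dB → GR 11.7 dB.
B: overshoot 8 dB → output overshoot 1.6 dB → GR 6.4 dB.
A applies 5.3 dB more gain reduction.

A, by 5.3 dB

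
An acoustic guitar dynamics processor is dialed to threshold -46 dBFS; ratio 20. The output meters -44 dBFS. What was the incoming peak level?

Post-compression overshoot = -44 − (-46) = 2 dB.
Undo the ratio: input overshoot = 2 × 20 = 40 dB, giving input = -6 dBFS.

-6 dBFS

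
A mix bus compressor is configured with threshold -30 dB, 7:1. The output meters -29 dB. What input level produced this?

-23 dB

Post-compression overshoot = -29 − (-30) = 1 dB.
Input overshoot = R × output overshoot = 7 dB → input = -30 + 7 = -23 dB.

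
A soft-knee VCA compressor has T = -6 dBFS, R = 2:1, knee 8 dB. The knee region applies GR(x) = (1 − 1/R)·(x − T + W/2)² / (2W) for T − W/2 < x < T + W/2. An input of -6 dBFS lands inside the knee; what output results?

x − T + W/2 = -6 − (-6) + 4 = 4.
GR = (1 − 1/2) × 4² / 16 = 0.5 × 16 / 16 = 0.5 dB.
Output = -6 − 0.5 = -6.5 dBFS.

-6.5 dBFS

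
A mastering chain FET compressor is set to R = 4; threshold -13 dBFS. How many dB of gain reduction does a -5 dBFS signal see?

The signal is 8 dB above threshold.
At 4:1, output sits 8/4 = 2 dB above threshold.
Gain reduction = 8 − 2 = 6 dB.

6 dB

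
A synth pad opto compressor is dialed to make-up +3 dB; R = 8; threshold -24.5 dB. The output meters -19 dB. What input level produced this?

-4.5 dB

Stripping the +3 dB make-up gives -22 dB at the gain stage.
The compressed level sits -22 − (-24.5) = 2.5 dB over threshold.
Undo the ratio: input overshoot = 2.5 × 8 = 20 dB, giving input = -4.5 dB.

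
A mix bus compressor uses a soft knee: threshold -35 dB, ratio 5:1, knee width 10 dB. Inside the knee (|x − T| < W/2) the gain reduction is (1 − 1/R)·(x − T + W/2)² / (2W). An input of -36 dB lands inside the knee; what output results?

x − T + W/2 = -36 − (-35) + 5 = 4.
GR = (1 − 1/5) × 4² / 20 = 0.8 × 16 / 20 = 0.64 dB.
Output = -36 − 0.64 = -36.64 dB.

-36.64 dB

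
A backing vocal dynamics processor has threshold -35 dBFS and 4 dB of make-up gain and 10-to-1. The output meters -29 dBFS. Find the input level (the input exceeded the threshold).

-15 dBFS

Stripping the +4 dB make-up gives -33 dBFS at the gain stage.
The compressed level sits -33 − (-35) = 2 dB over threshold.
Before 10:1 compression the overshoot was 2 × 10 = 20 dB, so input = -35 + 20 = -15 dBFS.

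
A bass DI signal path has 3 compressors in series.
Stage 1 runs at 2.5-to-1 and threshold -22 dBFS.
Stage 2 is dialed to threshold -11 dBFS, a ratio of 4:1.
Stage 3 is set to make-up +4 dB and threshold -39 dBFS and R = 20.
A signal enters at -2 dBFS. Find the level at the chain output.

-33.75 dBFS

Stage 1: overshoot 20 dB → 20/2.5 = 8 dB → -14 dBFS.
Stage 2: below threshold (-14 ≤ -11); passes unchanged; output -14 dBFS.
Stage 3: overshoot 25 dB → 25/20 = 1.25 dB → -37.75 dBFS; +4 dB make-up → -33.75 dBFS.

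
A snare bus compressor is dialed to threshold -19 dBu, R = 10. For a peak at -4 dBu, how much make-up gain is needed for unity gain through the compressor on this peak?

13.5 dB

Overshoot 15 dB → 15/10 = 1.5 dB after compression, so the compressed level is -19 + 1.5 = -17.5 dBu.
Make-up = target − compressed = -4 − (-17.5) = 13.5 dB.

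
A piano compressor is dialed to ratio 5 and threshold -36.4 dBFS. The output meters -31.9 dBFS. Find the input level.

That's 4.5 dB above the -36.4 dBFS threshold.
Undo the ratio: input overshoot = 4.5 × 5 = 22.5 dB, giving input = -13.9 dBFS.

-13.9 dBFS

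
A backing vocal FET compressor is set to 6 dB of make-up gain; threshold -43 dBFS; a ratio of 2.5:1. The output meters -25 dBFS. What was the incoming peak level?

-13 dBFS

Before make-up, the level was -25 − 6 = -31 dBFS.
The compressed level sits -31 − (-43) = 12 dB over threshold.
Input overshoot = R × output overshoot = 30 dB → input = -43 + 30 = -13 dBFS.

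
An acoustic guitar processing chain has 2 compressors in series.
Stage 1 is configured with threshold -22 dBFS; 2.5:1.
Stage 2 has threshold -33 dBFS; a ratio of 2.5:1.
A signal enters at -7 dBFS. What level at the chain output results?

Stage 1: 15 dB above -22 dBFS, reduced 2.5:1 to 6 dB above → -16 dBFS.
Stage 2: 17 dB above -33 dBFS, reduced 2.5:1 to 6.8 dB above → -26.2 dBFS.

-26.2 dBFS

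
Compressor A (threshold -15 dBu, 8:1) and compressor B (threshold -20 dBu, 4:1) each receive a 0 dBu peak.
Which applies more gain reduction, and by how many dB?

A: 15 dB over, compressed to 1.875 dB over, so 13.125 dB of GR.
B: 20 dB over, compressed to 5 dB over, so 15 dB of GR.
Difference: 1.875 dB in favour of B.

B, by 1.875 dB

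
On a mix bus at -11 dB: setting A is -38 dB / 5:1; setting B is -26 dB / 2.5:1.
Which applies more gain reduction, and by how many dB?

A: GR = 27 − 27/5 = 21.6 dB.
B: GR = 15 − 15/2.5 = 9 dB.
Difference: 12.6 dB in favour of A.

A, by 12.6 dB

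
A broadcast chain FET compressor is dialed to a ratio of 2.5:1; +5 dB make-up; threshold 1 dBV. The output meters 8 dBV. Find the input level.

6 dBV

Before make-up, the level was 8 − 5 = 3 dBV.
That's 2 dB above the 1 dBV threshold.
Undo the ratio: input overshoot = 2 × 2.5 = 5 dB, giving input = 6 dBV.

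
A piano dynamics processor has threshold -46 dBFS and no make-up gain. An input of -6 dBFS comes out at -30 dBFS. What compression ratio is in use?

Input overshoot = -6 − (-46) = 40 dB; output overshoot = -30 − (-46) = 16 dB.
Ratio = 40 / 16 = 2.5.

2.5:1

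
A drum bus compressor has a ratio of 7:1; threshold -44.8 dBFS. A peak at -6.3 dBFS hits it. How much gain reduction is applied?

Overshoot = -6.3 − (-44.8) = 38.5 dB.
At 7:1, output sits 38.5/7 = 5.5 dB above threshold.
So the signal is attenuated by 38.5 − 5.5 = 33 dB.

33 dB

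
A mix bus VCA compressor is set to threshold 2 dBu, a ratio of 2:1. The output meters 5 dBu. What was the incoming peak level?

Post-compression overshoot = 5 − 2 = 3 dB.
Undo the ratio: input overshoot = 3 × 2 = 6 dB, giving input = 8 dBu.

8 dBu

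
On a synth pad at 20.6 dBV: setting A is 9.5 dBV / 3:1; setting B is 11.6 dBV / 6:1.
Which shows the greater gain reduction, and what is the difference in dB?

B, by 0.1 dB

A: 11.1 dB over, compressed to 3.7 dB over, so 7.4 dB of GR.
B: 9 dB over, compressed to 1.5 dB over, so 7.5 dB of GR.
B reduces 0.1 dB more.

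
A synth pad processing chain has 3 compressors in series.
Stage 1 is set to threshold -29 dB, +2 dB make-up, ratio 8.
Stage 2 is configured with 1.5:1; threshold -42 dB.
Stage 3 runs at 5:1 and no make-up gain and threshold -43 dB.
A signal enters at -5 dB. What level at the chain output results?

Stage 1: overshoot 24 dB → 24/8 = 3 dB → -26 dB; +2 dB make-up → -24 dB.
Stage 2: 18 dB above -42 dB, reduced 1.5:1 to 12 dB above → -30 dB.
Stage 3: 13 dB above -43 dB, reduced 5:1 to 2.6 dB above → -40.4 dB.

-40.4 dB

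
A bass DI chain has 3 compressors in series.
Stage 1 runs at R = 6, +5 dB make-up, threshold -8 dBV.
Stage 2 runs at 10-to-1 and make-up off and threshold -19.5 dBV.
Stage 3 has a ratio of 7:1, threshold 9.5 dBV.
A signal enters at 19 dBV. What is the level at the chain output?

Stage 1: 19 dBV is 27 dB over -8 dBV; at 6:1 that becomes 4.5 dB over, giving -3.5 dBV; +5 dB make-up → 1.5 dBV.
Stage 2: overshoot 21 dB → 21/10 = 2.1 dB → -17.4 dBV.
Stage 3: -17.4 dBV is at or below the 9.5 dBV threshold — no compression; output -17.4 dBV.

-17.4 dBV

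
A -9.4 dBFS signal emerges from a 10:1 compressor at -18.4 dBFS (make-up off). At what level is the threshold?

Let T be the threshold. Output overshoot = (input overshoot)/R, so -18.4 − T = (-9.4 − T)/10.
10·(-18.4 − T) = -9.4 − T → 9·T = -184 − (-9.4) = -174.6.
T = -174.6/9 = -19.4 dBFS.

-19.4 dBFS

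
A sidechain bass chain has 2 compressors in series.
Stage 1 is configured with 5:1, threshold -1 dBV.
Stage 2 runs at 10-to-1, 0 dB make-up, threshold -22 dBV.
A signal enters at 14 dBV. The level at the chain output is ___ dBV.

-19.6 dBV

Stage 1: 15 dB above -1 dBV, reduced 5:1 to 3 dB above → 2 dBV.
Stage 2: 2 dBV is 24 dB over -22 dBV; at 10:1 that becomes 2.4 dB over, giving -19.6 dBV.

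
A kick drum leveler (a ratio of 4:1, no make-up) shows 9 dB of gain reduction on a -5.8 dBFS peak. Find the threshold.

-17.8 dBFS

Input is 12 dB above T (since output overshoot × R = input overshoot: (-14.8 − T)·4 = -5.8 − T gives T = -17.8 dBFS).
Check: -17.8 + (-5.8 − (-17.8))/4 = -17.8 + 3 = -14.8 dBFS. ✓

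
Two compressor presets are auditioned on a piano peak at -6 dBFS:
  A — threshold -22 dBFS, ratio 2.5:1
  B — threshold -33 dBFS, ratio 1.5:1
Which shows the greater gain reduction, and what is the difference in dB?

A: overshoot 16 dB → output overshoot 6.4 dB → GR 9.6 dB.
B: overshoot 27 dB → output overshoot 18 dB → GR 9 dB.
A applies 0.6 dB more gain reduction.

A, by 0.6 dB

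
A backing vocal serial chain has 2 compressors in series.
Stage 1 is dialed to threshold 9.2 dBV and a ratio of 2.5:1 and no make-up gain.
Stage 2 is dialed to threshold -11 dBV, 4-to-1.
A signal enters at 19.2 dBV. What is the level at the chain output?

-4.95 dBV

Stage 1: overshoot 10 dB → 10/2.5 = 4 dB → 13.2 dBV.
Stage 2: 13.2 dBV is 24.2 dB over -11 dBV; at 4:1 that becomes 6.05 dB over, giving -4.95 dBV.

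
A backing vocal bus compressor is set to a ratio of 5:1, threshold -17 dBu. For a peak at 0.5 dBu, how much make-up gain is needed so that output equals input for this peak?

Overshoot 17.5 dB → 17.5/5 = 3.5 dB after compression, so the compressed level is -17 + 3.5 = -13.5 dBu.
Make-up = target − compressed = 0.5 − (-13.5) = 14 dB.

14 dB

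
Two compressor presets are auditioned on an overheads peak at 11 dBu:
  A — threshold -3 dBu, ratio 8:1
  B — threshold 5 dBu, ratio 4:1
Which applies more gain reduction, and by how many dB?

A: GR = 14 − 14/8 = 12.25 dB.
B: GR = 6 − 6/4 = 4.5 dB.
A reduces 7.75 dB more.

A, by 7.75 dB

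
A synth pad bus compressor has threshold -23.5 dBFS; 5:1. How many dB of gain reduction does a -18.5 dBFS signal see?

Overshoot = -18.5 − (-23.5) = 5 dB.
At 5:1, output sits 5/5 = 1 dB above threshold.
So the signal is attenuated by 5 − 1 = 4 dB.

4 dB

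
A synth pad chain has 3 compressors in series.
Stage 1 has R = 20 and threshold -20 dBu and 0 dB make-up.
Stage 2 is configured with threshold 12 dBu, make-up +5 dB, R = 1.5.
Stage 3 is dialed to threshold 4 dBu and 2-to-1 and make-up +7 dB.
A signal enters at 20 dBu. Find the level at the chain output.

-6 dBu

Stage 1: 40 dB above -20 dBu, reduced 20:1 to 2 dB above → -18 dBu.
Stage 2: below threshold (-18 ≤ 12); passes unchanged; make-up brings it to -13 dBu.
Stage 3: -13 dBu ≤ 4 dBu, so stage 3 doesn't engage; make-up brings it to -6 dBu.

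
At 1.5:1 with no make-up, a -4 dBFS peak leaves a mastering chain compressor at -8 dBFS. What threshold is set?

Let T be the threshold. Output overshoot = (input overshoot)/R, so -8 − T = (-4 − T)/1.5.
1.5·(-8 − T) = -4 − T → 0.5·T = -12 − (-4) = -8.
T = -8/0.5 = -16 dBFS.

-16 dBFS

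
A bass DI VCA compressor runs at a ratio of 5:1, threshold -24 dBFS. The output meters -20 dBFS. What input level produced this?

The compressed level sits -20 − (-24) = 4 dB over threshold.
Input overshoot = R × output overshoot = 20 dB → input = -24 + 20 = -4 dBFS.

-4 dBFS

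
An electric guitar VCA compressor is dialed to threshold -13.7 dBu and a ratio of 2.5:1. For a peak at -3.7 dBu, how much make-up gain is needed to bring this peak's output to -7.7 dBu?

2 dB

Overshoot 10 dB → 10/2.5 = 4 dB after compression, so the compressed level is -13.7 + 4 = -9.7 dBu.
Make-up = target − compressed = -7.7 − (-9.7) = 2 dB.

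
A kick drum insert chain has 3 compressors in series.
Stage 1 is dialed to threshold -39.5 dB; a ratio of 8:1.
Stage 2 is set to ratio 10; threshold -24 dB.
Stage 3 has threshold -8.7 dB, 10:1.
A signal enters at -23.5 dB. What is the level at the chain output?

-37.5 dB

Stage 1: overshoot 16 dB → 16/8 = 2 dB → -37.5 dB.
Stage 2: -37.5 dB is at or below the -24 dB threshold — no compression; output -37.5 dB.
Stage 3: -37.5 dB ≤ -8.7 dB, so stage 3 doesn't engage; output -37.5 dB.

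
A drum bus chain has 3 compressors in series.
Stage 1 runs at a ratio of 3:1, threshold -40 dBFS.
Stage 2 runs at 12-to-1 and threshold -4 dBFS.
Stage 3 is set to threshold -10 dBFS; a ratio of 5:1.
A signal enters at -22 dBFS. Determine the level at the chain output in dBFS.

-34 dBFS

Stage 1: overshoot 18 dB → 18/3 = 6 dB → -34 dBFS.
Stage 2: -34 dBFS ≤ -4 dBFS, so stage 2 doesn't engage; output -34 dBFS.
Stage 3: -34 dBFS ≤ -10 dBFS, so stage 3 doesn't engage; output -34 dBFS.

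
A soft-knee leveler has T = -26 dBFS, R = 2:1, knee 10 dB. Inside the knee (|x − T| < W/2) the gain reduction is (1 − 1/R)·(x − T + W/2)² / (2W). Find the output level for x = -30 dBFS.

x − T + W/2 = -30 − (-26) + 5 = 1.
GR = (1 − 1/2) × 1² / 20 = 0.5 × 1 / 20 = 0.025 dB.
Output = -30 − 0.025 = -30.025 dBFS.

-30.025 dBFS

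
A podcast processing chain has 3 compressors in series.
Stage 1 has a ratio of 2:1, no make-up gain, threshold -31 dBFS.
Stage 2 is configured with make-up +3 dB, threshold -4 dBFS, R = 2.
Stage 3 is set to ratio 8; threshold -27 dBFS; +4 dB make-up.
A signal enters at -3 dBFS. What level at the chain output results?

Stage 1: overshoot 28 dB → 28/2 = 14 dB → -17 dBFS.
Stage 2: below threshold (-17 ≤ -4); passes unchanged; make-up brings it to -14 dBFS.
Stage 3: overshoot 13 dB → 13/8 = 1.625 dB → -25.375 dBFS; +4 dB make-up → -21.375 dBFS.

-21.375 dBFS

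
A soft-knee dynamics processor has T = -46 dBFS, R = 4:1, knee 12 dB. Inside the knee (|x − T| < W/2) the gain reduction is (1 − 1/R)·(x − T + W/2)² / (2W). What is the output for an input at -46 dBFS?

x − T + W/2 = -46 − (-46) + 6 = 6.
GR = (1 − 1/4) × 6² / 24 = 0.75 × 36 / 24 = 1.125 dB.
Output = -46 − 1.125 = -47.125 dBFS.

-47.125 dBFS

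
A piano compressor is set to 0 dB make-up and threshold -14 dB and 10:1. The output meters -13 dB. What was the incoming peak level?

-4 dB

That's 1 dB above the -14 dB threshold.
Before 10:1 compression the overshoot was 1 × 10 = 10 dB, so input = -14 + 10 = -4 dB.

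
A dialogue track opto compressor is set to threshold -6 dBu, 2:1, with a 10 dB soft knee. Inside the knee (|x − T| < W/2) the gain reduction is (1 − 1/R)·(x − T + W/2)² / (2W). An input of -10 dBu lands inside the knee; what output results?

x − T + W/2 = -10 − (-6) + 5 = 1.
GR = (1 − 1/2) × 1² / 20 = 0.5 × 1 / 20 = 0.025 dB.
Output = -10 − 0.025 = -10.025 dBu.

-10.025 dBu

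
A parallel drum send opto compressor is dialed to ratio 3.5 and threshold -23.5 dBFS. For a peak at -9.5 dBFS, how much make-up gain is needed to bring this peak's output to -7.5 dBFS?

12 dB

The peak compresses to -23.5 + 14/3.5 = -19.5 dBFS.
To reach -7.5 dBFS requires -7.5 − (-19.5) = 12 dB of make-up.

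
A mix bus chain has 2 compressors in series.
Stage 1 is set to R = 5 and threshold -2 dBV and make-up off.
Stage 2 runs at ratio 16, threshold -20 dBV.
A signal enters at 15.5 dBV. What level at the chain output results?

Stage 1: 15.5 dBV is 17.5 dB over -2 dBV; at 5:1 that becomes 3.5 dB over, giving 1.5 dBV.
Stage 2: 21.5 dB above -20 dBV, reduced 16:1 to 1.34375 dB above → -18.65625 dBV.

-18.65625 dBV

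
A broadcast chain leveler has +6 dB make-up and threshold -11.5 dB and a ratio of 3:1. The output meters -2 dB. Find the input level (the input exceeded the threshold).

-1 dB

Stripping the +6 dB make-up gives -8 dB at the gain stage.
The compressed level sits -8 − (-11.5) = 3.5 dB over threshold.
Input overshoot = R × output overshoot = 10.5 dB → input = -11.5 + 10.5 = -1 dB.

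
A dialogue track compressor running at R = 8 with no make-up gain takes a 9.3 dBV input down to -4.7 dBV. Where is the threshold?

Gain reduction = 9.3 − (-4.7) = 14 dB; output overshoot = GR / (R − 1) = 14 / 7 = 2 dB.
Threshold = output − output overshoot = -4.7 − 2 = -6.7 dBV.

-6.7 dBV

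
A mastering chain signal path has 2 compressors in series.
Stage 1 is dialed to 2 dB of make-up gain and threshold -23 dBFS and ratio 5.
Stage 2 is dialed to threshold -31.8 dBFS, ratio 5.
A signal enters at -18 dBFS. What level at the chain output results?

Stage 1: -18 dBFS is 5 dB over -23 dBFS; at 5:1 that becomes 1 dB over, giving -22 dBFS; +2 dB make-up → -20 dBFS.
Stage 2: 11.8 dB above -31.8 dBFS, reduced 5:1 to 2.36 dB above → -29.44 dBFS.

-29.44 dBFS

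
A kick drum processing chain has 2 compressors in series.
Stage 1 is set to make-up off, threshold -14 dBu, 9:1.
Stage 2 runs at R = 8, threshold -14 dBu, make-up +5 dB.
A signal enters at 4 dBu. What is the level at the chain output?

-8.75 dBu

Stage 1: overshoot 18 dB → 18/9 = 2 dB → -12 dBu.
Stage 2: 2 dB above -14 dBu, reduced 8:1 to 0.25 dB above → -13.75 dBu; +5 dB make-up → -8.75 dBu.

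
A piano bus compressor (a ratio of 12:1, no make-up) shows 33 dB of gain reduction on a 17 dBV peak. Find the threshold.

Gain reduction = 17 − (-16) = 33 dB; output overshoot = GR / (R − 1) = 33 / 11 = 3 dB.
Threshold = output − output overshoot = -16 − 3 = -19 dBV.

-19 dBV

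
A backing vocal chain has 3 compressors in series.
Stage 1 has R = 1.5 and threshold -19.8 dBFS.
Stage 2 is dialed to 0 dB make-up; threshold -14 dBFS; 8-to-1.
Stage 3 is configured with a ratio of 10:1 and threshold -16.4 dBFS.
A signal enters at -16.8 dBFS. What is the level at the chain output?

-17.8 dBFS

Stage 1: 3 dB above -19.8 dBFS, reduced 1.5:1 to 2 dB above → -17.8 dBFS.
Stage 2: -17.8 dBFS ≤ -14 dBFS, so stage 2 doesn't engage; output -17.8 dBFS.
Stage 3: -17.8 dBFS is at or below the -16.4 dBFS threshold — no compression; output -17.8 dBFS.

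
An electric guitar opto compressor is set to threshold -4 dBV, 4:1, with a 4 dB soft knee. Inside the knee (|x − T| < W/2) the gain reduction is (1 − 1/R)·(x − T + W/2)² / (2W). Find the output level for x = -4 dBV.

x − T + W/2 = -4 − (-4) + 2 = 2.
GR = (1 − 1/4) × 2² / 8 = 0.75 × 4 / 8 = 0.375 dB.
Output = -4 − 0.375 = -4.375 dBV.

-4.375 dBV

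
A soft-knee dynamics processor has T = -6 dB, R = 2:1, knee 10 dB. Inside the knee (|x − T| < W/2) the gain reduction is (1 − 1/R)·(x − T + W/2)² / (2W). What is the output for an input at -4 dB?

-5.225 dB

x − T + W/2 = -4 − (-6) + 5 = 7.
GR = (1 − 1/2) × 7² / 20 = 0.5 × 49 / 20 = 1.225 dB.
Output = -4 − 1.225 = -5.225 dB.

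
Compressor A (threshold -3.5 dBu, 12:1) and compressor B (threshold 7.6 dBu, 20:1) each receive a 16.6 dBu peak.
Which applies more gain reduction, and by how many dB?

A, by 9.875 dB

A: 20.1 dB over, compressed to 1.675 dB over, so 18.425 dB of GR.
B: 9 dB over, compressed to 0.45 dB over, so 8.55 dB of GR.
A applies 9.875 dB more gain reduction.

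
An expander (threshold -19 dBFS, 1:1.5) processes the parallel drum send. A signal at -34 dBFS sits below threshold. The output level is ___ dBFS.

-41.5 dBFS

The input is 15 dB below the -19 dBFS threshold.
A 1:1.5 expander multiplies undershoot by 1.5: 15 × 1.5 = 22.5 dB below threshold.
Output = -19 − 22.5 = -41.5 dBFS.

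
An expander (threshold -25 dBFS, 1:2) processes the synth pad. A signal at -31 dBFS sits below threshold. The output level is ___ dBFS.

-37 dBFS

Below threshold, a 1:2 expander applies gain = (2−1)×(T − x) of attenuation.
(2−1) × 6 = 6 dB, so output = -31 − 6 = -37 dBFS.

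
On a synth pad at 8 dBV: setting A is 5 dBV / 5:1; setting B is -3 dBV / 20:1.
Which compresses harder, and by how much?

B, by 8.05 dB

A: overshoot 3 dB → output overshoot 0.6 dB → GR 2.4 dB.
B: overshoot 11 dB → output overshoot 0.55 dB → GR 10.45 dB.
B applies 8.05 dB more gain reduction.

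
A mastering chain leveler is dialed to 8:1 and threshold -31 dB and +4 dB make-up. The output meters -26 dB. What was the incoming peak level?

Before make-up, the level was -26 − 4 = -30 dB.
The compressed level sits -30 − (-31) = 1 dB over threshold.
Before 8:1 compression the overshoot was 1 × 8 = 8 dB, so input = -31 + 8 = -23 dB.

-23 dB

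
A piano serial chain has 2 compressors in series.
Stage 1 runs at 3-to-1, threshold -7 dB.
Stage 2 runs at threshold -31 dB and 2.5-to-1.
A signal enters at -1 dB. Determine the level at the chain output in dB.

Stage 1: 6 dB above -7 dB, reduced 3:1 to 2 dB above → -5 dB.
Stage 2: overshoot 26 dB → 26/2.5 = 10.4 dB → -20.6 dB.

-20.6 dB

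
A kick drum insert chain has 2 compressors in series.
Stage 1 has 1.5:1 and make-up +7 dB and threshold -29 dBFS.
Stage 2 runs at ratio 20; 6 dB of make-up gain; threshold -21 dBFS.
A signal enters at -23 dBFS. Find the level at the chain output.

-14.85 dBFS

Stage 1: -23 dBFS is 6 dB over -29 dBFS; at 1.5:1 that becomes 4 dB over, giving -25 dBFS; +7 dB make-up → -18 dBFS.
Stage 2: -18 dBFS is 3 dB over -21 dBFS; at 20:1 that becomes 0.15 dB over, giving -20.85 dBFS; +6 dB make-up → -14.85 dBFS.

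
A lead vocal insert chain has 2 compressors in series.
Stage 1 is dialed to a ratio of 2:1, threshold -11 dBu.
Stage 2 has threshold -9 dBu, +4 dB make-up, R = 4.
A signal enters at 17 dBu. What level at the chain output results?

Stage 1: 28 dB above -11 dBu, reduced 2:1 to 14 dB above → 3 dBu.
Stage 2: 12 dB above -9 dBu, reduced 4:1 to 3 dB above → -6 dBu; +4 dB make-up → -2 dBu.

-2 dBu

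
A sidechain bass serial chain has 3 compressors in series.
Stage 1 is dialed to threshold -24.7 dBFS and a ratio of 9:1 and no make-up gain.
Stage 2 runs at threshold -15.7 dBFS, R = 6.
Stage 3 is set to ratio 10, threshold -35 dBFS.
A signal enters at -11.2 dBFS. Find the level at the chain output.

Stage 1: -11.2 dBFS is 13.5 dB over -24.7 dBFS; at 9:1 that becomes 1.5 dB over, giving -23.2 dBFS.
Stage 2: -23.2 dBFS ≤ -15.7 dBFS, so stage 2 doesn't engage; output -23.2 dBFS.
Stage 3: overshoot 11.8 dB → 11.8/10 = 1.18 dB → -33.82 dBFS.

-33.82 dBFS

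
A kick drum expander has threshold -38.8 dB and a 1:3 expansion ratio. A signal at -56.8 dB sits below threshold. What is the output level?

-92.8 dB

The input is 18 dB below the -38.8 dB threshold.
A 1:3 expander multiplies undershoot by 3: 18 × 3 = 54 dB below threshold.
Output = -38.8 − 54 = -92.8 dB.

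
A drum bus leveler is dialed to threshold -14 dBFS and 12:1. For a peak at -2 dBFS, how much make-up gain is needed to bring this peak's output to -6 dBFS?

7 dB

The peak compresses to -14 + 12/12 = -13 dBFS.
To reach -6 dBFS requires -6 − (-13) = 7 dB of make-up.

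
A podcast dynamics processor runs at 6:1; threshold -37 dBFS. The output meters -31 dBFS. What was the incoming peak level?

-1 dBFS

Post-compression overshoot = -31 − (-37) = 6 dB.
Before 6:1 compression the overshoot was 6 × 6 = 36 dB, so input = -37 + 36 = -1 dBFS.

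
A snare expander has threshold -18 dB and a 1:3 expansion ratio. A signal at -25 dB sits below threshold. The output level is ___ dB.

-39 dB

Below threshold, a 1:3 expander applies gain = (3−1)×(T − x) of attenuation.
(3−1) × 7 = 14 dB, so output = -25 − 14 = -39 dB.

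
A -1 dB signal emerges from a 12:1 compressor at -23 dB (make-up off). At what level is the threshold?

-25 dB

Input is 24 dB above T (since output overshoot × R = input overshoot: (-23 − T)·12 = -1 − T gives T = -25 dB).
Check: -25 + (-1 − (-25))/12 = -25 + 2 = -23 dB. ✓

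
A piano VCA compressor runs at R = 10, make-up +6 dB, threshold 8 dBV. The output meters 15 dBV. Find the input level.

Remove make-up: 15 − 6 = 9 dBV.
The compressed level sits 9 − 8 = 1 dB over threshold.
Undo the ratio: input overshoot = 1 × 10 = 10 dB, giving input = 18 dBV.

18 dBV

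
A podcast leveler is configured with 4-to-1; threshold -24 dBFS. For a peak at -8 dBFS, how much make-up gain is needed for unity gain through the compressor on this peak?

Without make-up, output = threshold + overshoot/4 = -24 + 4 = -20 dBFS.
Gap to target: 12 dB.

12 dB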